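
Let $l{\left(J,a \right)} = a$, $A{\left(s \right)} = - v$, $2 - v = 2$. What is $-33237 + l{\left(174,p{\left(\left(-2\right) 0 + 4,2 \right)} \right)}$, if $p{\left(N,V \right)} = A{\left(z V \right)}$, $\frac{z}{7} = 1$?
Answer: $-33237$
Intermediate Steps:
$z = 7$ ($z = 7 \cdot 1 = 7$)
$v = 0$ ($v = 2 - 2 = 0$)
$A{\left(s \right)} = 0$ ($A{\left(s \right)} = \left(-1\right) 0 = 0$)
$p{\left(N,V \right)} = 0$
$-33237 + l{\left(174,p{\left(\left(-2\right) 0 + 4,2 \right)} \right)} = -33237 + 0 = -33237$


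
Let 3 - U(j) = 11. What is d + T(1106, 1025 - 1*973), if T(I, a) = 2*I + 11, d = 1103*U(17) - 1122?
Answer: -7723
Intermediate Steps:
U(j) = -8 (U(j) = 3 - 1*11 = 3 - 11 = -8)
d = -9946 (d = 1103*(-8) - 1122 = -8824 - 1122 = -9946)
T(I, a) = 11 + 2*I
d + T(1106, 1025 - 1*973) = -9946 + (11 + 2*1106) = -9946 + (11 + 2212) = -9946 + 2223 = -7723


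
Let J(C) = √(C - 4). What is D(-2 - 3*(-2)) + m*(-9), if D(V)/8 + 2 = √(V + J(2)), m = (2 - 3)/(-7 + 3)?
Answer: -73/4 + 8*√(4 + I*√2) ≈ -2.0092 + 2.7865*I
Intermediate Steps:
J(C) = √(-4 + C)
m = ¼ (m = -1/(-4) = -1*(-¼) = ¼ ≈ 0.25000)
D(V) = -16 + 8*√(V + I*√2) (D(V) = -16 + 8*√(V + √(-4 + 2)) = -16 + 8*√(V + √(-2)) = -16 + 8*√(V + I*√2))
D(-2 - 3*(-2)) + m*(-9) = (-16 + 8*√((-2 - 3*(-2)) + I*√2)) + (¼)*(-9) = (-16 + 8*√((-2 + 6) + I*√2)) - 9/4 = (-16 + 8*√(4 + I*√2)) - 9/4 = -73/4 + 8*√(4 + I*√2)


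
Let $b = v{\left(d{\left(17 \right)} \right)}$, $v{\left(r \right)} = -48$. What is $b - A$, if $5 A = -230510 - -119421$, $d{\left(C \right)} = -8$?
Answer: $\frac{110849}{5} \approx 22170.0$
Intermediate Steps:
$b = -48$
$A = - \frac{111089}{5}$ ($A = \frac{-230510 - -119421}{5} = \frac{-230510 + 119421}{5} = \frac{1}{5} \left(-111089\right) = - \frac{111089}{5} \approx -22218.0$)
$b - A = -48 - - \frac{111089}{5} = -48 + \frac{111089}{5} = \frac{110849}{5}$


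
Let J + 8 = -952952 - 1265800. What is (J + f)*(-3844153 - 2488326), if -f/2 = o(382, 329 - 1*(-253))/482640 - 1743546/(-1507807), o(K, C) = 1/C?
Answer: 425058353072834433851964439/30252691344240 ≈ 1.4050e+13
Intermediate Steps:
J = -2218760 (J = -8 + (-952952 - 1265800) = -8 - 2218752 = -2218760)
f = -69965133660841/30252691344240 (f = -2*(1/((329 - 1*(-253))*482640) - 1743546/(-1507807)) = -2*((1/482640)/(329 + 253) - 1743546*(-1/1507807)) = -2*((1/482640)/582 + 249078/215401) = -2*((1/582)*(1/482640) + 249078/215401) = -2*(1/280896480 + 249078/215401) = -2*69965133660841/60505382688480 = -69965133660841/30252691344240 ≈ -2.3127)
(J + f)*(-3844153 - 2488326) = (-2218760 - 69965133660841/30252691344240)*(-3844153 - 2488326) = -67123531412079603241/30252691344240*(-6332479) = 425058353072834433851964439/30252691344240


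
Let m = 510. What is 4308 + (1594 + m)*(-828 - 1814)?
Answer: -5554460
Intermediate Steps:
4308 + (1594 + m)*(-828 - 1814) = 4308 + (1594 + 510)*(-828 - 1814) = 4308 + 2104*(-2642) = 4308 - 5558768 = -5554460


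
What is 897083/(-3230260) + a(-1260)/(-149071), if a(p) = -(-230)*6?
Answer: -12562438063/43776189860 ≈ -0.28697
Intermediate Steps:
a(p) = 1380 (a(p) = -115*(-12) = 1380)
897083/(-3230260) + a(-1260)/(-149071) = 897083/(-3230260) + 1380/(-149071) = 897083*(-1/3230260) + 1380*(-1/149071) = -81553/293660 - 1380/149071 = -12562438063/43776189860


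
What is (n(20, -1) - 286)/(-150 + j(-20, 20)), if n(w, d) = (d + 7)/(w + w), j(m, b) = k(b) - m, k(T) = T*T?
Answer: -5717/5400 ≈ -1.0587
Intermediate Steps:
k(T) = T²
j(m, b) = b² - m
n(w, d) = (7 + d)/(2*w) (n(w, d) = (7 + d)/((2*w)) = (7 + d)*(1/(2*w)) = (7 + d)/(2*w))
(n(20, -1) - 286)/(-150 + j(-20, 20)) = ((½)*(7 - 1)/20 - 286)/(-150 + (20² - 1*(-20))) = ((½)*(1/20)*6 - 286)/(-150 + (400 + 20)) = (3/20 - 286)/(-150 + 420) = -5717/20/270 = -5717/20*1/270 = -5717/5400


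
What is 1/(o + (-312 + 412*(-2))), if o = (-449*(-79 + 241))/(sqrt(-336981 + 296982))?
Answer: -3786572/4742447179 - 12123*I*sqrt(39999)/9484894358 ≈ -0.00079844 - 0.00025562*I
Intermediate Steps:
o = 24246*I*sqrt(39999)/13333 (o = (-449*162)/(sqrt(-39999)) = -72738*(-I*sqrt(39999)/39999) = -(-24246)*I*sqrt(39999)/13333 = 24246*I*sqrt(39999)/13333 ≈ 363.69*I)
1/(o + (-312 + 412*(-2))) = 1/(24246*I*sqrt(39999)/13333 + (-312 + 412*(-2))) = 1/(24246*I*sqrt(39999)/13333 + (-312 - 824)) = 1/(24246*I*sqrt(39999)/13333 - 1136) = 1/(-1136 + 24246*I*sqrt(39999)/13333)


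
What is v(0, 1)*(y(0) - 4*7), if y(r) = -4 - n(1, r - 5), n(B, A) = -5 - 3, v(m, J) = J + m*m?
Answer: -24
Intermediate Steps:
v(m, J) = J + m**2
n(B, A) = -8
y(r) = 4 (y(r) = -4 - 1*(-8) = -4 + 8 = 4)
v(0, 1)*(y(0) - 4*7) = (1 + 0**2)*(4 - 4*7) = (1 + 0)*(4 - 28) = 1*(-24) = -24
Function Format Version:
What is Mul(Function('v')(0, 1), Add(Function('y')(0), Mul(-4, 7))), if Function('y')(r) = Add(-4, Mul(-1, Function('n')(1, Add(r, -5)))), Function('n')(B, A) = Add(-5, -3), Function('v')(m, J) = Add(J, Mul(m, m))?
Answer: -24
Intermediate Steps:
Function('v')(m, J) = Add(J, Pow(m, 2))
Function('n')(B, A) = -8
Function('y')(r) = 4 (Function('y')(r) = Add(-4, Mul(-1, -8)) = Add(-4, 8) = 4)
Mul(Function('v')(0, 1), Add(Function('y')(0), Mul(-4, 7))) = Mul(Add(1, Pow(0, 2)), Add(4, Mul(-4, 7))) = Mul(Add(1, 0), Add(4, -28)) = Mul(1, -24) = -24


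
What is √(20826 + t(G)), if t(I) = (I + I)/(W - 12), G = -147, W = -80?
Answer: √44074578/46 ≈ 144.32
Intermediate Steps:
t(I) = -I/46 (t(I) = (I + I)/(-80 - 12) = (2*I)/(-92) = (2*I)*(-1/92) = -I/46)
√(20826 + t(G)) = √(20826 - 1/46*(-147)) = √(20826 + 147/46) = √(958143/46) = √44074578/46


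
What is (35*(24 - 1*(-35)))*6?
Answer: 12390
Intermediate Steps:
(35*(24 - 1*(-35)))*6 = (35*(24 + 35))*6 = (35*59)*6 = 2065*6 = 12390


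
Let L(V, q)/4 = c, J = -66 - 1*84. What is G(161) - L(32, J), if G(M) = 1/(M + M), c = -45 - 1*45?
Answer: 115921/322 ≈ 360.00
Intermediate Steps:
J = -150 (J = -66 - 84 = -150)
c = -90 (c = -45 - 45 = -90)
L(V, q) = -360 (L(V, q) = 4*(-90) = -360)
G(M) = 1/(2*M)
G(161) - L(32, J) = (1/2)/161 - 1*(-360) = (1/2)*(1/161) + 360 = 1/322 + 360 = 115921/322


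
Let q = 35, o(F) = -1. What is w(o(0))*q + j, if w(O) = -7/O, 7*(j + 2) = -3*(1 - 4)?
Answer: 1710/7 ≈ 244.29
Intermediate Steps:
j = -5/7 (j = -2 + (-3*(1 - 4))/7 = -2 + (-3*(-3))/7 = -2 + (⅐)*9 = -2 + 9/7 = -5/7 ≈ -0.71429)
w(o(0))*q + j = -7/(-1)*35 - 5/7 = -7*(-1)*35 - 5/7 = 7*35 - 5/7 = 245 - 5/7 = 1710/7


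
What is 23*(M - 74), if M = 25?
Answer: -1127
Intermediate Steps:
23*(M - 74) = 23*(25 - 74) = 23*(-49) = -1127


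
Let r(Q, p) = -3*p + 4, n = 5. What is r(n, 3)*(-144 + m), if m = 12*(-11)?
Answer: 1380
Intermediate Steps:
r(Q, p) = 4 - 3*p
m = -132
r(n, 3)*(-144 + m) = (4 - 3*3)*(-144 - 132) = (4 - 9)*(-276) = -5*(-276) = 1380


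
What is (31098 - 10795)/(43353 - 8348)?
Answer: 20303/35005 ≈ 0.58000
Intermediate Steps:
(31098 - 10795)/(43353 - 8348) = 20303/35005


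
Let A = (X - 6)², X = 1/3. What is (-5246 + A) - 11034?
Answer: -146231/9 ≈ -16248.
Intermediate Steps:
X = ⅓ ≈ 0.33333
A = 289/9 (A = (⅓ - 6)² = (-17/3)² = 289/9 ≈ 32.111)
(-5246 + A) - 11034 = (-5246 + 289/9) - 11034 = -46925/9 - 11034 = -146231/9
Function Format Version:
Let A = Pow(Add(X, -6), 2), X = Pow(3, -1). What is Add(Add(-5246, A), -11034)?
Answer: Rational(-146231, 9) ≈ -16248.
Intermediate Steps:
X = Rational(1, 3) ≈ 0.33333
A = Rational(289, 9) (A = Pow(Add(Rational(1, 3), -6), 2) = Pow(Rational(-17, 3), 2) = Rational(289, 9) ≈ 32.111)
Add(Add(-5246, A), -11034) = Add(Add(-5246, Rational(289, 9)), -11034) = Add(Rational(-46925, 9), -11034) = Rational(-146231, 9)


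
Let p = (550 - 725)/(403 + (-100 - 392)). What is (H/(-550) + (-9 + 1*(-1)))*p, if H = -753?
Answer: -33229/1958 ≈ -16.971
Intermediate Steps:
p = 175/89 (p = -175/(403 - 492) = -175/(-89) = -175*(-1/89) = 175/89 ≈ 1.9663)
(H/(-550) + (-9 + 1*(-1)))*p = (-753/(-550) + (-9 + 1*(-1)))*(175/89) = (-753*(-1/550) + (-9 - 1))*(175/89) = (753/550 - 10)*(175/89) = -4747/550*175/89 = -33229/1958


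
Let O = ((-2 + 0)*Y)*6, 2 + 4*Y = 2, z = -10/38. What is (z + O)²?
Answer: 25/361 ≈ 0.069252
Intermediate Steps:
z = -5/19 (z = -10*1/38 = -5/19 ≈ -0.26316)
Y = 0 (Y = -½ + (¼)*2 = -½ + ½ = 0)
O = 0 (O = ((-2 + 0)*0)*6 = -2*0*6 = 0*6 = 0)
(z + O)² = (-5/19 + 0)² = (-5/19)² = 25/361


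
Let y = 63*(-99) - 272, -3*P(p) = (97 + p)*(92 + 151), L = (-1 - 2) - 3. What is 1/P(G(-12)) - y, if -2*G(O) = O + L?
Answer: 55886273/8586 ≈ 6509.0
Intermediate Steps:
L = -6 (L = -3 - 3 = -6)
G(O) = 3 - O/2 (G(O) = -(O - 6)/2 = -(-6 + O)/2 = 3 - O/2)
P(p) = -7857 - 81*p (P(p) = -(97 + p)*(92 + 151)/3 = -(97 + p)*243/3 = -(23571 + 243*p)/3 = -7857 - 81*p)
y = -6509 (y = -6237 - 272 = -6509)
1/P(G(-12)) - y = 1/(-7857 - 81*(3 - ½*(-12))) - 1*(-6509) = 1/(-7857 - 81*(3 + 6)) + 6509 = 1/(-7857 - 81*9) + 6509 = 1/(-7857 - 729) + 6509 = 1/(-8586) + 6509 = -1/8586 + 6509 = 55886273/8586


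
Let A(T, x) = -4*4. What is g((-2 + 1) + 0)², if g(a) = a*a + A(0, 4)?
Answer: 225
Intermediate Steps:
A(T, x) = -16
g(a) = -16 + a² (g(a) = a*a - 16 = a² - 16 = -16 + a²)
g((-2 + 1) + 0)² = (-16 + ((-2 + 1) + 0)²)² = (-16 + (-1 + 0)²)² = (-16 + (-1)²)² = (-16 + 1)² = (-15)² = 225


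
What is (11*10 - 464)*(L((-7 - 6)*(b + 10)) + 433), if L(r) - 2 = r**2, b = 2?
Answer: -8768934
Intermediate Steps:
L(r) = 2 + r**2
(11*10 - 464)*(L((-7 - 6)*(b + 10)) + 433) = (11*10 - 464)*((2 + ((-7 - 6)*(2 + 10))**2) + 433) = (110 - 464)*((2 + (-13*12)**2) + 433) = -354*((2 + (-156)**2) + 433) = -354*((2 + 24336) + 433) = -354*(24338 + 433) = -354*24771 = -8768934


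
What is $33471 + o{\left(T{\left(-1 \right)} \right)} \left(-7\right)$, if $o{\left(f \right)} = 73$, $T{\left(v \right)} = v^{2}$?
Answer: $32960$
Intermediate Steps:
$33471 + o{\left(T{\left(-1 \right)} \right)} \left(-7\right) = 33471 + 73 \left(-7\right) = 33471 - 511 = 32960$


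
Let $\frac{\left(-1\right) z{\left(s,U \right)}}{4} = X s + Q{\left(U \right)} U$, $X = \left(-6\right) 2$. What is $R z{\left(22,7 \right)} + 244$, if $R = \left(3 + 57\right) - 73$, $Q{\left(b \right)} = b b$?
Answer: $4352$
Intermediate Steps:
$Q{\left(b \right)} = b^{2}$
$X = -12$
$z{\left(s,U \right)} = - 4 U^{3} + 48 s$ ($z{\left(s,U \right)} = - 4 \left(- 12 s + U^{2} U\right) = - 4 \left(- 12 s + U^{3}\right) = - 4 \left(U^{3} - 12 s\right) = - 4 U^{3} + 48 s$)
$R = -13$ ($R = 60 - 73 = -13$)
$R z{\left(22,7 \right)} + 244 = - 13 \left(- 4 \cdot 7^{3} + 48 \cdot 22\right) + 244 = - 13 \left(\left(-4\right) 343 + 1056\right) + 244 = - 13 \left(-1372 + 1056\right) + 244 = \left(-13\right) \left(-316\right) + 244 = 4108 + 244 = 4352$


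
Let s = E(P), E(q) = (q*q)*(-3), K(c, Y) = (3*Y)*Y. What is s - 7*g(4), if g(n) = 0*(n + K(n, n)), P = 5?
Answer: -75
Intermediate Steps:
K(c, Y) = 3*Y²
g(n) = 0 (g(n) = 0*(n + 3*n²) = 0)
E(q) = -3*q² (E(q) = q²*(-3) = -3*q²)
s = -75 (s = -3*5² = -3*25 = -75)
s - 7*g(4) = -75 - 7*0 = -75 + 0 = -75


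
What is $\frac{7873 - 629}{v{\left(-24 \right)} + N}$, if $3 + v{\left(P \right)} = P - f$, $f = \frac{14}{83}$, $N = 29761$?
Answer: $\frac{150313}{616977} \approx 0.24363$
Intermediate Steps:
$f = \frac{14}{83}$ ($f = 14 \cdot \frac{1}{83} = \frac{14}{83} \approx 0.16867$)
$v{\left(P \right)} = - \frac{263}{83} + P$ ($v{\left(P \right)} = -3 + \left(P - \frac{14}{83}\right) = -3 + \left(- \frac{14}{83} + P\right) = - \frac{263}{83} + P$)
$\frac{7873 - 629}{v{\left(-24 \right)} + N} = \frac{7873 - 629}{\left(- \frac{263}{83} - 24\right) + 29761} = \frac{7244}{- \frac{2255}{83} + 29761} = \frac{7244}{\frac{2467908}{83}} = 7244 \cdot \frac{83}{2467908} = \frac{150313}{616977}$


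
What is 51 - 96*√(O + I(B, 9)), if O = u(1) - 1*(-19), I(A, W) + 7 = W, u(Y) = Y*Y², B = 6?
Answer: 51 - 96*√22 ≈ -399.28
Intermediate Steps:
u(Y) = Y³
I(A, W) = -7 + W
O = 20 (O = 1³ - 1*(-19) = 1 + 19 = 20)
51 - 96*√(O + I(B, 9)) = 51 - 96*√(20 + (-7 + 9)) = 51 - 96*√(20 + 2) = 51 - 96*√22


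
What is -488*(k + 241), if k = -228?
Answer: -6344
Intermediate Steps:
-488*(k + 241) = -488*(-228 + 241) = -488*13 = -6344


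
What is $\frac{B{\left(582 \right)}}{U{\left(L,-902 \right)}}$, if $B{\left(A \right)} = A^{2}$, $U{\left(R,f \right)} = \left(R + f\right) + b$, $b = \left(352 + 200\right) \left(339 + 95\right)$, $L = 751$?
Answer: $\frac{338724}{239417} \approx 1.4148$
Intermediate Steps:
$b = 239568$ ($b = 552 \cdot 434 = 239568$)
$U{\left(R,f \right)} = 239568 + R + f$ ($U{\left(R,f \right)} = \left(R + f\right) + 239568 = 239568 + R + f$)
$\frac{B{\left(582 \right)}}{U{\left(L,-902 \right)}} = \frac{582^{2}}{239568 + 751 - 902} = \frac{338724}{239417}$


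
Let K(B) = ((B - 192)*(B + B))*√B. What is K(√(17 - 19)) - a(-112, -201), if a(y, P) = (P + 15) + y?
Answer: 298 + 2*(-2)^(¾)*(-192 + I*√2) ≈ 751.29 - 460.02*I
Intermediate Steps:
a(y, P) = 15 + P + y (a(y, P) = (15 + P) + y = 15 + P + y)
K(B) = 2*B^(3/2)*(-192 + B) (K(B) = ((-192 + B)*(2*B))*√B = (2*B*(-192 + B))*√B = 2*B^(3/2)*(-192 + B))
K(√(17 - 19)) - a(-112, -201) = 2*(√(17 - 19))^(3/2)*(-192 + √(17 - 19)) - (15 - 201 - 112) = 2*(√(-2))^(3/2)*(-192 + √(-2)) - 1*(-298) = 2*(I*√2)^(3/2)*(-192 + I*√2) + 298 = 2*(2^(¾)*I^(3/2))*(-192 + I*√2) + 298 = 2*2^(¾)*I^(3/2)*(-192 + I*√2) + 298 = 298 + 2*2^(¾)*I^(3/2)*(-192 + I*√2)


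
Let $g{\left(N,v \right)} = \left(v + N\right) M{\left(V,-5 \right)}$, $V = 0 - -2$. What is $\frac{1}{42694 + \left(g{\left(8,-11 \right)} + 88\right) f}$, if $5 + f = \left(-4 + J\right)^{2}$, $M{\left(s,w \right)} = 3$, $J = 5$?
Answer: $\frac{1}{42378} \approx 2.3597 \cdot 10^{-5}$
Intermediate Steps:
$V = 2$ ($V = 0 + 2 = 2$)
$f = -4$ ($f = -5 + \left(-4 + 5\right)^{2} = -5 + 1^{2} = -5 + 1 = -4$)
$g{\left(N,v \right)} = 3 N + 3 v$ ($g{\left(N,v \right)} = \left(v + N\right) 3 = \left(N + v\right) 3 = 3 N + 3 v$)
$\frac{1}{42694 + \left(g{\left(8,-11 \right)} + 88\right) f} = \frac{1}{42694 + \left(\left(3 \cdot 8 + 3 \left(-11\right)\right) + 88\right) \left(-4\right)} = \frac{1}{42694 + \left(\left(24 - 33\right) + 88\right) \left(-4\right)} = \frac{1}{42694 + \left(-9 + 88\right) \left(-4\right)} = \frac{1}{42694 + 79 \left(-4\right)} = \frac{1}{42694 - 316} = \frac{1}{42378}$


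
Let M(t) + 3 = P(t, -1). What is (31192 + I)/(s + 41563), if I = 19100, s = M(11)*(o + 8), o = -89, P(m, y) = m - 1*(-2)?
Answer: 50292/40753 ≈ 1.2341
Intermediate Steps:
P(m, y) = 2 + m (P(m, y) = m + 2 = 2 + m)
M(t) = -1 + t (M(t) = -3 + (2 + t) = -1 + t)
s = -810 (s = (-1 + 11)*(-89 + 8) = 10*(-81) = -810)
(31192 + I)/(s + 41563) = (31192 + 19100)/(-810 + 41563) = 50292/40753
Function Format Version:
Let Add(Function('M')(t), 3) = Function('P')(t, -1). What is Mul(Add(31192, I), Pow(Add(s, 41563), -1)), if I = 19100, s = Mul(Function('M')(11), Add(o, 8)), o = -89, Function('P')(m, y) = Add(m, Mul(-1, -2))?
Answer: Rational(50292, 40753) ≈ 1.2341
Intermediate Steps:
Function('P')(m, y) = Add(2, m) (Function('P')(m, y) = Add(m, 2) = Add(2, m))
Function('M')(t) = Add(-1, t) (Function('M')(t) = Add(-3, Add(2, t)) = Add(-1, t))
s = -810 (s = Mul(Add(-1, 11), Add(-89, 8)) = Mul(10, -81) = -810)
Mul(Add(31192, I), Pow(Add(s, 41563), -1)) = Mul(Add(31192, 19100), Pow(Add(-810, 41563), -1)) = Mul(50292, Pow(40753, -1)) = Mul(50292, Rational(1, 40753)) = Rational(50292, 40753)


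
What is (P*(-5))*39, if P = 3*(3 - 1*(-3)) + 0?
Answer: -3510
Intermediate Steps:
P = 18 (P = 3*(3 + 3) + 0 = 3*6 + 0 = 18 + 0 = 18)
(P*(-5))*39 = (18*(-5))*39 = -90*39 = -3510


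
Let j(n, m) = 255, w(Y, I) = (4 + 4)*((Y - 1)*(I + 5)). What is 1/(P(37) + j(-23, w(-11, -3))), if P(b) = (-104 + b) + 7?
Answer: 1/195 ≈ 0.0051282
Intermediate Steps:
w(Y, I) = 8*(-1 + Y)*(5 + I) (w(Y, I) = 8*((-1 + Y)*(5 + I)) = 8*(-1 + Y)*(5 + I))
P(b) = -97 + b
1/(P(37) + j(-23, w(-11, -3))) = 1/((-97 + 37) + 255) = 1/(-60 + 255) = 1/195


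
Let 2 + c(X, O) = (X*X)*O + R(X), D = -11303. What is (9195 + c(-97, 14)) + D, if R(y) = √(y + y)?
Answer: 129616 + I*√194 ≈ 1.2962e+5 + 13.928*I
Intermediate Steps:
R(y) = √2*√y (R(y) = √(2*y) = √2*√y)
c(X, O) = -2 + O*X² + √2*√X (c(X, O) = -2 + ((X*X)*O + √2*√X) = -2 + (X²*O + √2*√X) = -2 + (O*X² + √2*√X) = -2 + O*X² + √2*√X)
(9195 + c(-97, 14)) + D = (9195 + (-2 + 14*(-97)² + √2*√(-97))) - 11303 = (9195 + (-2 + 14*9409 + √2*(I*√97))) - 11303 = (9195 + (-2 + 131726 + I*√194)) - 11303 = (9195 + (131724 + I*√194)) - 11303 = (140919 + I*√194) - 11303 = 129616 + I*√194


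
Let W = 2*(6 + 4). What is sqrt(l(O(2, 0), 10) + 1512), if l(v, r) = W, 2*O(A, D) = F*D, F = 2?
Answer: 2*sqrt(383) ≈ 39.141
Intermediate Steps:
O(A, D) = D (O(A, D) = (2*D)/2 = D)
W = 20 (W = 2*10 = 20)
l(v, r) = 20
sqrt(l(O(2, 0), 10) + 1512) = sqrt(20 + 1512) = sqrt(1532) = 2*sqrt(383)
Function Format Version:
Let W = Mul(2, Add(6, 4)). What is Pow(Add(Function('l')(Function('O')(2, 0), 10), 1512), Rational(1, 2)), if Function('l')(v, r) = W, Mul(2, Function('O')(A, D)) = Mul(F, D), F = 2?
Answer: Mul(2, Pow(383, Rational(1, 2))) ≈ 39.141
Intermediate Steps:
Function('O')(A, D) = D (Function('O')(A, D) = Mul(Rational(1, 2), Mul(2, D)) = D)
W = 20 (W = Mul(2, 10) = 20)
Function('l')(v, r) = 20
Pow(Add(Function('l')(Function('O')(2, 0), 10), 1512), Rational(1, 2)) = Pow(Add(20, 1512), Rational(1, 2)) = Pow(1532, Rational(1, 2)) = Mul(2, Pow(383, Rational(1, 2)))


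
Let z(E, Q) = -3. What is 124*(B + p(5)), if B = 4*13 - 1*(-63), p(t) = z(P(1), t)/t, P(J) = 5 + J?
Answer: 70928/5 ≈ 14186.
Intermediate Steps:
p(t) = -3/t
B = 115 (B = 52 + 63 = 115)
124*(B + p(5)) = 124*(115 - 3/5) = 124*(115 - 3*⅕) = 124*(115 - ⅗) = 124*(572/5) = 70928/5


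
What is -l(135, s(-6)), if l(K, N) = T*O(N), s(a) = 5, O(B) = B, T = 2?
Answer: -10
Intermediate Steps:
l(K, N) = 2*N
-l(135, s(-6)) = -2*5 = -1*10 = -10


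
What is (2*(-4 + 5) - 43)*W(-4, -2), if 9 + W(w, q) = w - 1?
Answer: 574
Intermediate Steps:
W(w, q) = -10 + w (W(w, q) = -9 + (w - 1) = -9 + (-1 + w) = -10 + w)
(2*(-4 + 5) - 43)*W(-4, -2) = (2*(-4 + 5) - 43)*(-10 - 4) = (2*1 - 43)*(-14) = (2 - 43)*(-14) = -41*(-14) = 574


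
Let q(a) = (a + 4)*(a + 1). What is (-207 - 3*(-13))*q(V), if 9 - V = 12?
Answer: 336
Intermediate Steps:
V = -3 (V = 9 - 1*12 = 9 - 12 = -3)
q(a) = (1 + a)*(4 + a) (q(a) = (4 + a)*(1 + a) = (1 + a)*(4 + a))
(-207 - 3*(-13))*q(V) = (-207 - 3*(-13))*(4 + (-3)² + 5*(-3)) = (-207 + 39)*(4 + 9 - 15) = -168*(-2) = 336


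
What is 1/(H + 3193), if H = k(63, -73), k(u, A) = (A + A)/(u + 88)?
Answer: 151/481997 ≈ 0.00031328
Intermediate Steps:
k(u, A) = 2*A/(88 + u) (k(u, A) = (2*A)/(88 + u) = 2*A/(88 + u))
H = -146/151 (H = 2*(-73)/(88 + 63) = 2*(-73)/151 = 2*(-73)*(1/151) = -146/151 ≈ -0.96689)
1/(H + 3193) = 1/(-146/151 + 3193) = 1/(481997/151) = 151/481997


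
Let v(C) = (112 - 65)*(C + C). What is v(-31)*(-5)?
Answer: 14570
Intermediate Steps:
v(C) = 94*C (v(C) = 47*(2*C) = 94*C)
v(-31)*(-5) = (94*(-31))*(-5) = -2914*(-5) = 14570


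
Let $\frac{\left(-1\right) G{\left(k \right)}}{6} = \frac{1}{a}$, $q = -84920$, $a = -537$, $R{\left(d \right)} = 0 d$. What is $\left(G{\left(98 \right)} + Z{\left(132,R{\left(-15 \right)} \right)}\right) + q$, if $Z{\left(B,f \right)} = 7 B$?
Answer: $- \frac{15035282}{179} \approx -83996.0$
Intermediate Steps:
$R{\left(d \right)} = 0$
$G{\left(k \right)} = \frac{2}{179}$ ($G{\left(k \right)} = - \frac{6}{-537} = \left(-6\right) \left(- \frac{1}{537}\right) = \frac{2}{179}$)
$\left(G{\left(98 \right)} + Z{\left(132,R{\left(-15 \right)} \right)}\right) + q = \left(\frac{2}{179} + 7 \cdot 132\right) - 84920 = \left(\frac{2}{179} + 924\right) - 84920 = \frac{165398}{179} - 84920 = - \frac{15035282}{179}$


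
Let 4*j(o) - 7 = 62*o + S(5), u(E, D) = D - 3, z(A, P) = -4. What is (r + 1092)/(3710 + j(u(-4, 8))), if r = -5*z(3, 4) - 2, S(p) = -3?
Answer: 2220/7577 ≈ 0.29299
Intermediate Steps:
u(E, D) = -3 + D
j(o) = 1 + 31*o/2 (j(o) = 7/4 + (62*o - 3)/4 = 7/4 + (-3 + 62*o)/4 = 7/4 + (-¾ + 31*o/2) = 1 + 31*o/2)
r = 18 (r = -5*(-4) - 2 = 20 - 2 = 18)
(r + 1092)/(3710 + j(u(-4, 8))) = (18 + 1092)/(3710 + (1 + 31*(-3 + 8)/2)) = 1110/(3710 + (1 + (31/2)*5)) = 1110/(3710 + (1 + 155/2)) = 1110/(3710 + 157/2) = 1110/(7577/2) = 1110*(2/7577) = 2220/7577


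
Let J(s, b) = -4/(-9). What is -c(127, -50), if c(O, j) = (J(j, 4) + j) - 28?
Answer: 698/9 ≈ 77.556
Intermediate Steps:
J(s, b) = 4/9 (J(s, b) = -4*(-⅑) = 4/9)
c(O, j) = -248/9 + j (c(O, j) = (4/9 + j) - 28 = -248/9 + j)
-c(127, -50) = -(-248/9 - 50) = -1*(-698/9) = 698/9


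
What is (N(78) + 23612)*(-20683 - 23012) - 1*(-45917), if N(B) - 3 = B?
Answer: -1035219718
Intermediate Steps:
N(B) = 3 + B
(N(78) + 23612)*(-20683 - 23012) - 1*(-45917) = ((3 + 78) + 23612)*(-20683 - 23012) - 1*(-45917) = (81 + 23612)*(-43695) + 45917 = 23693*(-43695) + 45917 = -1035265635 + 45917 = -1035219718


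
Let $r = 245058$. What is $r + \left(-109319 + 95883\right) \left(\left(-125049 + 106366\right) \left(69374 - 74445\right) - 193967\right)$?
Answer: $-1270340314278$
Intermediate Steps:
$r + \left(-109319 + 95883\right) \left(\left(-125049 + 106366\right) \left(69374 - 74445\right) - 193967\right) = 245058 + \left(-109319 + 95883\right) \left(\left(-125049 + 106366\right) \left(69374 - 74445\right) - 193967\right) = 245058 - 13436 \left(\left(-18683\right) \left(-5071\right) - 193967\right) = 245058 - 13436 \left(94741493 - 193967\right) = 245058 - 1270340559336 = -1270340314278$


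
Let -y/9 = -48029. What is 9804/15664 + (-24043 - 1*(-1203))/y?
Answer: 970030271/1692734076 ≈ 0.57306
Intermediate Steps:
y = 432261 (y = -9*(-48029) = 432261)
9804/15664 + (-24043 - 1*(-1203))/y = 9804/15664 + (-24043 - 1*(-1203))/432261 = 9804*(1/15664) + (-24043 + 1203)*(1/432261) = 2451/3916 - 22840*1/432261 = 2451/3916 - 22840/432261 = 970030271/1692734076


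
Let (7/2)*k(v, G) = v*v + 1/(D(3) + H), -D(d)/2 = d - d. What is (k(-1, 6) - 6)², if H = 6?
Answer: 289/9 ≈ 32.111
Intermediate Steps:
D(d) = 0 (D(d) = -2*(d - d) = -2*0 = 0)
k(v, G) = 1/21 + 2*v²/7 (k(v, G) = 2*(v*v + 1/(0 + 6))/7 = 2*(v² + 1/6)/7 = 2*(v² + ⅙)/7 = 2*(⅙ + v²)/7 = 1/21 + 2*v²/7)
(k(-1, 6) - 6)² = ((1/21 + (2/7)*(-1)²) - 6)² = ((1/21 + (2/7)*1) - 6)² = ((1/21 + 2/7) - 6)² = (⅓ - 6)² = (-17/3)² = 289/9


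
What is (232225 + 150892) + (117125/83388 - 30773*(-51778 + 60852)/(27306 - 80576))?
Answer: 862563454590023/2221039380 ≈ 3.8836e+5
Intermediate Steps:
(232225 + 150892) + (117125/83388 - 30773*(-51778 + 60852)/(27306 - 80576)) = 383117 + (117125*(1/83388) - 30773/((-53270/9074))) = 383117 + (117125/83388 - 30773/((-53270*1/9074))) = 383117 + (117125/83388 - 30773/(-26635/4537)) = 383117 + (117125/83388 - 30773*(-4537/26635)) = 383117 + (117125/83388 + 139617101/26635) = 383117 + 11645510442563/2221039380 = 862563454590023/2221039380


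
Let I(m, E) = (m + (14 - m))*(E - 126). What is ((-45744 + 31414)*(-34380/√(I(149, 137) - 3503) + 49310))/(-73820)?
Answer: 35330615/3691 + 24633270*I*√3349/12361159 ≈ 9572.1 + 115.32*I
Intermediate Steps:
I(m, E) = -1764 + 14*E (I(m, E) = 14*(-126 + E) = -1764 + 14*E)
((-45744 + 31414)*(-34380/√(I(149, 137) - 3503) + 49310))/(-73820) = ((-45744 + 31414)*(-34380/√((-1764 + 14*137) - 3503) + 49310))/(-73820) = -14330*(-34380/√((-1764 + 1918) - 3503) + 49310)*(-1/73820) = -14330*(-34380/√(154 - 3503) + 49310)*(-1/73820) = -14330*(-34380*(-I*√3349/3349) + 49310)*(-1/73820) = -14330*(-(-34380)*I*√3349/3349 + 49310)*(-1/73820) = -14330*(34380*I*√3349/3349 + 49310)*(-1/73820) = -14330*(49310 + 34380*I*√3349/3349)*(-1/73820) = (-706612300 - 492665400*I*√3349/3349)*(-1/73820) = 35330615/3691 + 24633270*I*√3349/12361159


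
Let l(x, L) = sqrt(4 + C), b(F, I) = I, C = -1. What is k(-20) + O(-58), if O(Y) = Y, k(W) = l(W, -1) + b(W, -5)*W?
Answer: 42 + sqrt(3) ≈ 43.732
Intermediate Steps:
l(x, L) = sqrt(3) (l(x, L) = sqrt(4 - 1) = sqrt(3))
k(W) = sqrt(3) - 5*W
k(-20) + O(-58) = (sqrt(3) - 5*(-20)) - 58 = (sqrt(3) + 100) - 58 = (100 + sqrt(3)) - 58 = 42 + sqrt(3)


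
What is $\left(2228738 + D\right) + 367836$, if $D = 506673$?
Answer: $3103247$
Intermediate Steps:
$\left(2228738 + D\right) + 367836 = \left(2228738 + 506673\right) + 367836 = 2735411 + 367836 = 3103247$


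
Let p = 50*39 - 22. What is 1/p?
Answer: 1/1928 ≈ 0.00051867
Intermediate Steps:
p = 1928 (p = 1950 - 22 = 1928)
1/p = 1/1928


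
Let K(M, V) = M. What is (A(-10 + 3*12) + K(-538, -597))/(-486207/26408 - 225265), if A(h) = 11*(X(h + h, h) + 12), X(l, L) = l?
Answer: -4383728/5949284327 ≈ -0.00073685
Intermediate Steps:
A(h) = 132 + 22*h (A(h) = 11*((h + h) + 12) = 11*(2*h + 12) = 11*(12 + 2*h) = 132 + 22*h)
(A(-10 + 3*12) + K(-538, -597))/(-486207/26408 - 225265) = ((132 + 22*(-10 + 3*12)) - 538)/(-486207/26408 - 225265) = ((132 + 22*(-10 + 36)) - 538)/(-486207*1/26408 - 225265) = ((132 + 22*26) - 538)/(-486207/26408 - 225265) = ((132 + 572) - 538)/(-5949284327/26408) = (704 - 538)*(-26408/5949284327) = 166*(-26408/5949284327) = -4383728/5949284327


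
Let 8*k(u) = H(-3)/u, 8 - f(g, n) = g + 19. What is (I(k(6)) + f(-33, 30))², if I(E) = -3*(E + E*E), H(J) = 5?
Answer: 276590161/589824 ≈ 468.94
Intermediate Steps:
f(g, n) = -11 - g (f(g, n) = 8 - (g + 19) = 8 - (19 + g) = 8 + (-19 - g) = -11 - g)
k(u) = 5/(8*u) (k(u) = (5/u)/8 = 5/(8*u))
I(E) = -3*E - 3*E² (I(E) = -3*(E + E²) = -3*E - 3*E²)
(I(k(6)) + f(-33, 30))² = (-3*(5/8)/6*(1 + (5/8)/6) + (-11 - 1*(-33)))² = (-3*(5/8)*(⅙)*(1 + (5/8)*(⅙)) + (-11 + 33))² = (-3*5/48*(1 + 5/48) + 22)² = (-3*5/48*53/48 + 22)² = (-265/768 + 22)² = (16631/768)² = 276590161/589824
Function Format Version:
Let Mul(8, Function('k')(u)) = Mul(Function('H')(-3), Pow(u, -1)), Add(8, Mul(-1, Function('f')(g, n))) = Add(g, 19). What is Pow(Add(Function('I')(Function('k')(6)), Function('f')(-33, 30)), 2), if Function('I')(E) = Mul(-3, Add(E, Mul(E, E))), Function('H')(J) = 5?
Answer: Rational(276590161, 589824) ≈ 468.94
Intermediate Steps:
Function('f')(g, n) = Add(-11, Mul(-1, g)) (Function('f')(g, n) = Add(8, Mul(-1, Add(g, 19))) = Add(8, Mul(-1, Add(19, g))) = Add(8, Add(-19, Mul(-1, g))) = Add(-11, Mul(-1, g)))
Function('k')(u) = Mul(Rational(5, 8), Pow(u, -1)) (Function('k')(u) = Mul(Rational(1, 8), Mul(5, Pow(u, -1))) = Mul(Rational(5, 8), Pow(u, -1)))
Function('I')(E) = Add(Mul(-3, E), Mul(-3, Pow(E, 2))) (Function('I')(E) = Mul(-3, Add(E, Pow(E, 2))) = Add(Mul(-3, E), Mul(-3, Pow(E, 2))))
Pow(Add(Function('I')(Function('k')(6)), Function('f')(-33, 30)), 2) = Pow(Add(Mul(-3, Mul(Rational(5, 8), Pow(6, -1)), Add(1, Mul(Rational(5, 8), Pow(6, -1)))), Add(-11, Mul(-1, -33))), 2) = Pow(Add(Mul(-3, Mul(Rational(5, 8), Rational(1, 6)), Add(1, Mul(Rational(5, 8), Rational(1, 6)))), Add(-11, 33)), 2) = Pow(Add(Mul(-3, Rational(5, 48), Add(1, Rational(5, 48))), 22), 2) = Pow(Add(Mul(-3, Rational(5, 48), Rational(53, 48)), 22), 2) = Pow(Add(Rational(-265, 768), 22), 2) = Pow(Rational(16631, 768), 2) = Rational(276590161, 589824)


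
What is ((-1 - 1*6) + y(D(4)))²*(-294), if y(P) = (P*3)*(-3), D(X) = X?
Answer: -543606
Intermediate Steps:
y(P) = -9*P (y(P) = (3*P)*(-3) = -9*P)
((-1 - 1*6) + y(D(4)))²*(-294) = ((-1 - 1*6) - 9*4)²*(-294) = ((-1 - 6) - 36)²*(-294) = (-7 - 36)²*(-294) = (-43)²*(-294) = 1849*(-294) = -543606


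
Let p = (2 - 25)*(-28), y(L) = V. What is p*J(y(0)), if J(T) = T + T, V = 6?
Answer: 7728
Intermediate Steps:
y(L) = 6
J(T) = 2*T
p = 644 (p = -23*(-28) = 644)
p*J(y(0)) = 644*(2*6) = 644*12 = 7728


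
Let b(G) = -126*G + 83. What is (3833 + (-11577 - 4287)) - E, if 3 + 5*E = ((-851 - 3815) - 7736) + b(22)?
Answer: -45061/5 ≈ -9012.2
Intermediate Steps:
b(G) = 83 - 126*G
E = -15094/5 (E = -3/5 + (((-851 - 3815) - 7736) + (83 - 126*22))/5 = -3/5 + ((-4666 - 7736) + (83 - 2772))/5 = -3/5 + (-12402 - 2689)/5 = -3/5 + (1/5)*(-15091) = -3/5 - 15091/5 = -15094/5 ≈ -3018.8)
(3833 + (-11577 - 4287)) - E = (3833 + (-11577 - 4287)) - 1*(-15094/5) = (3833 - 15864) + 15094/5 = -12031 + 15094/5 = -45061/5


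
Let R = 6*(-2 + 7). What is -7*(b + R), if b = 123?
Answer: -1071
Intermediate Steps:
R = 30 (R = 6*5 = 30)
-7*(b + R) = -7*(123 + 30) = -7*153 = -1071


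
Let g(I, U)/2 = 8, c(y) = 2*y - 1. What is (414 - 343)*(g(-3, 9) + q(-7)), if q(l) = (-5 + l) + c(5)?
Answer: 923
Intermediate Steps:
c(y) = -1 + 2*y
g(I, U) = 16 (g(I, U) = 2*8 = 16)
q(l) = 4 + l (q(l) = (-5 + l) + (-1 + 2*5) = (-5 + l) + (-1 + 10) = (-5 + l) + 9 = 4 + l)
(414 - 343)*(g(-3, 9) + q(-7)) = (414 - 343)*(16 + (4 - 7)) = 71*(16 - 3) = 71*13 = 923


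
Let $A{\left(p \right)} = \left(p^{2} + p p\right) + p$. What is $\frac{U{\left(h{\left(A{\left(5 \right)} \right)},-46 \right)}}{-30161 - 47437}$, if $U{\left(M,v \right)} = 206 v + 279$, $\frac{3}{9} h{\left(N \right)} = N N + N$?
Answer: $\frac{9197}{77598} \approx 0.11852$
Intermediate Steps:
$A{\left(p \right)} = p + 2 p^{2}$ ($A{\left(p \right)} = \left(p^{2} + p^{2}\right) + p = 2 p^{2} + p = p + 2 p^{2}$)
$h{\left(N \right)} = 3 N + 3 N^{2}$ ($h{\left(N \right)} = 3 \left(N N + N\right) = 3 \left(N^{2} + N\right) = 3 \left(N + N^{2}\right) = 3 N + 3 N^{2}$)
$U{\left(M,v \right)} = 279 + 206 v$
$\frac{U{\left(h{\left(A{\left(5 \right)} \right)},-46 \right)}}{-30161 - 47437} = \frac{279 + 206 \left(-46\right)}{-30161 - 47437} = \frac{279 - 9476}{-77598} = \left(-9197\right) \left(- \frac{1}{77598}\right) = \frac{9197}{77598}$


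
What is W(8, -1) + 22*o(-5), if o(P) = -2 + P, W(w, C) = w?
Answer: -146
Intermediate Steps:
W(8, -1) + 22*o(-5) = 8 + 22*(-2 - 5) = 8 + 22*(-7) = 8 - 154 = -146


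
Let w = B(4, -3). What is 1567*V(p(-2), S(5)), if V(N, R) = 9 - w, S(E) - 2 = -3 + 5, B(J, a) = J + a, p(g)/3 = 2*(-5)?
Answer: 12536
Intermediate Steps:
p(g) = -30 (p(g) = 3*(2*(-5)) = 3*(-10) = -30)
S(E) = 4 (S(E) = 2 + (-3 + 5) = 2 + 2 = 4)
w = 1 (w = 4 - 3 = 1)
V(N, R) = 8 (V(N, R) = 9 - 1*1 = 9 - 1 = 8)
1567*V(p(-2), S(5)) = 1567*8 = 12536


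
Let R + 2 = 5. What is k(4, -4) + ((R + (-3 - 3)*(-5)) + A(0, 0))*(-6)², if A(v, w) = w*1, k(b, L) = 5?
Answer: 1193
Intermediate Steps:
R = 3 (R = -2 + 5 = 3)
A(v, w) = w
k(4, -4) + ((R + (-3 - 3)*(-5)) + A(0, 0))*(-6)² = 5 + ((3 + (-3 - 3)*(-5)) + 0)*(-6)² = 5 + ((3 - 6*(-5)) + 0)*36 = 5 + ((3 + 30) + 0)*36 = 5 + (33 + 0)*36 = 5 + 33*36 = 5 + 1188 = 1193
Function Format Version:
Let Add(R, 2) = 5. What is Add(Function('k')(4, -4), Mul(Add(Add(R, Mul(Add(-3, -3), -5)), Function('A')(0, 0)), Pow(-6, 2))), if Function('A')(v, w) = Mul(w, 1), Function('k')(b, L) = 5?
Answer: 1193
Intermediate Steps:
R = 3 (R = Add(-2, 5) = 3)
Function('A')(v, w) = w
Add(Function('k')(4, -4), Mul(Add(Add(R, Mul(Add(-3, -3), -5)), Function('A')(0, 0)), Pow(-6, 2))) = Add(5, Mul(Add(Add(3, Mul(Add(-3, -3), -5)), 0), Pow(-6, 2))) = Add(5, Mul(Add(Add(3, Mul(-6, -5)), 0), 36)) = Add(5, Mul(Add(Add(3, 30), 0), 36)) = Add(5, Mul(Add(33, 0), 36)) = Add(5, Mul(33, 36)) = Add(5, 1188) = 1193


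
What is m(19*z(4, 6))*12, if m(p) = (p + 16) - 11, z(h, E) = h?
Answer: 972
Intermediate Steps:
m(p) = 5 + p (m(p) = (16 + p) - 11 = 5 + p)
m(19*z(4, 6))*12 = (5 + 19*4)*12 = (5 + 76)*12 = 81*12 = 972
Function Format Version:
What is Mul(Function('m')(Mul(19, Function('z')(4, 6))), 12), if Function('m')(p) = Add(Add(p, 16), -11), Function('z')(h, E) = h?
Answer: 972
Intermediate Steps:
Function('m')(p) = Add(5, p) (Function('m')(p) = Add(Add(16, p), -11) = Add(5, p))
Mul(Function('m')(Mul(19, Function('z')(4, 6))), 12) = Mul(Add(5, Mul(19, 4)), 12) = Mul(Add(5, 76), 12) = Mul(81, 12) = 972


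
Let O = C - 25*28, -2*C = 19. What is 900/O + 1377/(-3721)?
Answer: -2883921/1760033 ≈ -1.6386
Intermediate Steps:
C = -19/2 (C = -1/2*19 = -19/2 ≈ -9.5000)
O = -1419/2 (O = -19/2 - 25*28 = -19/2 - 700 = -1419/2 ≈ -709.50)
900/O + 1377/(-3721) = 900/(-1419/2) + 1377/(-3721) = 900*(-2/1419) + 1377*(-1/3721) = -600/473 - 1377/3721 = -2883921/1760033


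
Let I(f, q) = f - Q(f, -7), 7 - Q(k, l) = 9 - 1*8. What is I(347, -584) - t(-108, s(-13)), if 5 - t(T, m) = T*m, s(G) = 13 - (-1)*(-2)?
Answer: -852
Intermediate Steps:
s(G) = 11 (s(G) = 13 - 1*2 = 13 - 2 = 11)
t(T, m) = 5 - T*m
Q(k, l) = 6 (Q(k, l) = 7 - (9 - 1*8) = 7 - (9 - 8) = 7 - 1*1 = 7 - 1 = 6)
I(f, q) = -6 + f (I(f, q) = f - 1*6 = f - 6 = -6 + f)
I(347, -584) - t(-108, s(-13)) = (-6 + 347) - (5 - 1*(-108)*11) = 341 - (5 + 1188) = 341 - 1*1193 = 341 - 1193 = -852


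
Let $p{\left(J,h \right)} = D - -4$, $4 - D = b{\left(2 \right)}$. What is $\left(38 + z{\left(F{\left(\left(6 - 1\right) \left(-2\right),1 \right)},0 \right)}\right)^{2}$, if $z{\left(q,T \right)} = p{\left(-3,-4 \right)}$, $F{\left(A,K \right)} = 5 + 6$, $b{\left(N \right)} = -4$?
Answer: $2500$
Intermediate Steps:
$D = 8$ ($D = 4 - -4 = 4 + 4 = 8$)
$p{\left(J,h \right)} = 12$ ($p{\left(J,h \right)} = 8 - -4 = 8 + 4 = 12$)
$F{\left(A,K \right)} = 11$
$z{\left(q,T \right)} = 12$
$\left(38 + z{\left(F{\left(\left(6 - 1\right) \left(-2\right),1 \right)},0 \right)}\right)^{2} = \left(38 + 12\right)^{2} = 50^{2} = 2500$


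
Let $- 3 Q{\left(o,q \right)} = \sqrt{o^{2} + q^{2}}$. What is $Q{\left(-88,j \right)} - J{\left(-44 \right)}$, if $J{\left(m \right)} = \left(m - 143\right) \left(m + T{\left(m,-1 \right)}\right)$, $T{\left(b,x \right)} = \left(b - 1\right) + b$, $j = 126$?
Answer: $-24871 - \frac{2 \sqrt{5905}}{3} \approx -24922.0$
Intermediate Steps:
$T{\left(b,x \right)} = -1 + 2 b$ ($T{\left(b,x \right)} = \left(-1 + b\right) + b = -1 + 2 b$)
$Q{\left(o,q \right)} = - \frac{\sqrt{o^{2} + q^{2}}}{3}$
$J{\left(m \right)} = \left(-1 + 3 m\right) \left(-143 + m\right)$ ($J{\left(m \right)} = \left(m - 143\right) \left(m + \left(-1 + 2 m\right)\right) = \left(-143 + m\right) \left(-1 + 3 m\right) = \left(-1 + 3 m\right) \left(-143 + m\right)$)
$Q{\left(-88,j \right)} - J{\left(-44 \right)} = - \frac{\sqrt{\left(-88\right)^{2} + 126^{2}}}{3} - \left(143 - -18920 + 3 \left(-44\right)^{2}\right) = - \frac{\sqrt{7744 + 15876}}{3} - \left(143 + 18920 + 3 \cdot 1936\right) = - \frac{\sqrt{23620}}{3} - \left(143 + 18920 + 5808\right) = - \frac{2 \sqrt{5905}}{3} - 24871 = -24871 - \frac{2 \sqrt{5905}}{3}$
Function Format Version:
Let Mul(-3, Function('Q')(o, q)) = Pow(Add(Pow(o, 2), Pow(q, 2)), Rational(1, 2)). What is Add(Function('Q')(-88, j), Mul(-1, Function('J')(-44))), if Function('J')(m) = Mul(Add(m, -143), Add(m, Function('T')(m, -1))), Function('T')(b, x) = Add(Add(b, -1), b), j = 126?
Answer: Add(-24871, Mul(Rational(-2, 3), Pow(5905, Rational(1, 2)))) ≈ -24922.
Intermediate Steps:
Function('T')(b, x) = Add(-1, Mul(2, b)) (Function('T')(b, x) = Add(Add(-1, b), b) = Add(-1, Mul(2, b)))
Function('Q')(o, q) = Mul(Rational(-1, 3), Pow(Add(Pow(o, 2), Pow(q, 2)), Rational(1, 2)))
Function('J')(m) = Mul(Add(-1, Mul(3, m)), Add(-143, m)) (Function('J')(m) = Mul(Add(m, -143), Add(m, Add(-1, Mul(2, m)))) = Mul(Add(-143, m), Add(-1, Mul(3, m))) = Mul(Add(-1, Mul(3, m)), Add(-143, m)))
Add(Function('Q')(-88, j), Mul(-1, Function('J')(-44))) = Add(Mul(Rational(-1, 3), Pow(Add(Pow(-88, 2), Pow(126, 2)), Rational(1, 2))), Mul(-1, Add(143, Mul(-430, -44), Mul(3, Pow(-44, 2))))) = Add(Mul(Rational(-1, 3), Pow(Add(7744, 15876), Rational(1, 2))), Mul(-1, Add(143, 18920, Mul(3, 1936)))) = Add(Mul(Rational(-1, 3), Pow(23620, Rational(1, 2))), Mul(-1, Add(143, 18920, 5808))) = Add(Mul(Rational(-1, 3), Mul(2, Pow(5905, Rational(1, 2)))), Mul(-1, 24871)) = Add(Mul(Rational(-2, 3), Pow(5905, Rational(1, 2))), -24871) = Add(-24871, Mul(Rational(-2, 3), Pow(5905, Rational(1, 2))))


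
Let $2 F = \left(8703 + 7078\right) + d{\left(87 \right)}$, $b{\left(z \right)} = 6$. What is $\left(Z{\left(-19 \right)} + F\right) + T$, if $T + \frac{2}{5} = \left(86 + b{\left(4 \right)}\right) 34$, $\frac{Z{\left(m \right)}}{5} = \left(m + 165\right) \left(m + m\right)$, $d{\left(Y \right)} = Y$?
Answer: $- \frac{83392}{5} \approx -16678.0$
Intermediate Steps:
$Z{\left(m \right)} = 10 m \left(165 + m\right)$ ($Z{\left(m \right)} = 5 \left(m + 165\right) \left(m + m\right) = 5 \left(165 + m\right) 2 m = 5 \cdot 2 m \left(165 + m\right) = 10 m \left(165 + m\right)$)
$F = 7934$ ($F = \frac{\left(8703 + 7078\right) + 87}{2} = \frac{15781 + 87}{2} = \frac{1}{2} \cdot 15868 = 7934$)
$T = \frac{15638}{5}$ ($T = - \frac{2}{5} + \left(86 + 6\right) 34 = - \frac{2}{5} + 92 \cdot 34 = - \frac{2}{5} + 3128 = \frac{15638}{5} \approx 3127.6$)
$\left(Z{\left(-19 \right)} + F\right) + T = \left(10 \left(-19\right) \left(165 - 19\right) + 7934\right) + \frac{15638}{5} = \left(10 \left(-19\right) 146 + 7934\right) + \frac{15638}{5} = \left(-27740 + 7934\right) + \frac{15638}{5} = -19806 + \frac{15638}{5} = - \frac{83392}{5}$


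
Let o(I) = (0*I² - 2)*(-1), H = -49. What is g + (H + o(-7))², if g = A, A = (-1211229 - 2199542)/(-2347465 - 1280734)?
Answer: 8018102362/3628199 ≈ 2209.9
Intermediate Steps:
o(I) = 2 (o(I) = (0 - 2)*(-1) = -2*(-1) = 2)
A = 3410771/3628199 (A = -3410771/(-3628199) = -3410771*(-1/3628199) = 3410771/3628199 ≈ 0.94007)
g = 3410771/3628199 ≈ 0.94007
g + (H + o(-7))² = 3410771/3628199 + (-49 + 2)² = 3410771/3628199 + (-47)² = 3410771/3628199 + 2209 = 8018102362/3628199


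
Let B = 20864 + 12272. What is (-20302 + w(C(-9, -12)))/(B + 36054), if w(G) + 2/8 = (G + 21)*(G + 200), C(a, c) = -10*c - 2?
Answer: 95599/276760 ≈ 0.34542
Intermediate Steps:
C(a, c) = -2 - 10*c
B = 33136
w(G) = -¼ + (21 + G)*(200 + G) (w(G) = -¼ + (G + 21)*(G + 200) = -¼ + (21 + G)*(200 + G))
(-20302 + w(C(-9, -12)))/(B + 36054) = (-20302 + (16799/4 + (-2 - 10*(-12))² + 221*(-2 - 10*(-12))))/(33136 + 36054) = (-20302 + (16799/4 + (-2 + 120)² + 221*(-2 + 120)))/69190 = (-20302 + (16799/4 + 118² + 221*118))*(1/69190) = (-20302 + (16799/4 + 13924 + 26078))*(1/69190) = (-20302 + 176807/4)*(1/69190) = (95599/4)*(1/69190) = 95599/276760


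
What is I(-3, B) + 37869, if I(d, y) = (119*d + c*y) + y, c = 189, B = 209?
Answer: 77222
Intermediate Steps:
I(d, y) = 119*d + 190*y (I(d, y) = (119*d + 189*y) + y = 119*d + 190*y)
I(-3, B) + 37869 = (119*(-3) + 190*209) + 37869 = (-357 + 39710) + 37869 = 39353 + 37869 = 77222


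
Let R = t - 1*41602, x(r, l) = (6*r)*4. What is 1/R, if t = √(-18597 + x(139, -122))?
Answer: -41602/1730741665 - I*√15261/1730741665 ≈ -2.4037e-5 - 7.1377e-8*I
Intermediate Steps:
x(r, l) = 24*r
t = I*√15261 (t = √(-18597 + 24*139) = √(-18597 + 3336) = √(-15261) = I*√15261 ≈ 123.54*I)
R = -41602 + I*√15261 (R = I*√15261 - 1*41602 = I*√15261 - 41602 = -41602 + I*√15261 ≈ -41602.0 + 123.54*I)
1/R = 1/(-41602 + I*√15261)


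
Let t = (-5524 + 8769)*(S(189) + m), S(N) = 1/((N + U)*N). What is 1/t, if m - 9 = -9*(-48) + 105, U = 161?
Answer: 13230/23440517749 ≈ 5.6441e-7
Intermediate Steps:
m = 546 (m = 9 + (-9*(-48) + 105) = 9 + (432 + 105) = 9 + 537 = 546)
S(N) = 1/(N*(161 + N)) (S(N) = 1/((N + 161)*N) = 1/((161 + N)*N) = 1/(N*(161 + N)))
t = 23440517749/13230 (t = (-5524 + 8769)*(1/(189*(161 + 189)) + 546) = 3245*((1/189)/350 + 546) = 3245*((1/189)*(1/350) + 546) = 3245*(1/66150 + 546) = 3245*(36117901/66150) = 23440517749/13230 ≈ 1.7718e+6)
1/t = 1/(23440517749/13230) = 13230/23440517749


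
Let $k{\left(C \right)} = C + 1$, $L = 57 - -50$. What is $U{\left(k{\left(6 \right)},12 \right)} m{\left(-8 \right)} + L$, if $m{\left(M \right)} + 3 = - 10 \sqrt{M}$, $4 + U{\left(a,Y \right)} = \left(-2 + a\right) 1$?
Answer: $104 - 20 i \sqrt{2} \approx 104.0 - 28.284 i$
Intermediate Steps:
$L = 107$ ($L = 57 + 50 = 107$)
$k{\left(C \right)} = 1 + C$
$U{\left(a,Y \right)} = -6 + a$ ($U{\left(a,Y \right)} = -4 + \left(-2 + a\right) 1 = -4 + \left(-2 + a\right) = -6 + a$)
$m{\left(M \right)} = -3 - 10 \sqrt{M}$
$U{\left(k{\left(6 \right)},12 \right)} m{\left(-8 \right)} + L = \left(-6 + \left(1 + 6\right)\right) \left(-3 - 10 \sqrt{-8}\right) + 107 = \left(-6 + 7\right) \left(-3 - 10 \cdot 2 i \sqrt{2}\right) + 107 = 1 \left(-3 - 20 i \sqrt{2}\right) + 107 = \left(-3 - 20 i \sqrt{2}\right) + 107 = 104 - 20 i \sqrt{2}$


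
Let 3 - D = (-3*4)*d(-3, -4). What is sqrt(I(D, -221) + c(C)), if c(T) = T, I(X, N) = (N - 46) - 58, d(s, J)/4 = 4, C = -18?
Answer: 7*I*sqrt(7) ≈ 18.52*I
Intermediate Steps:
d(s, J) = 16 (d(s, J) = 4*4 = 16)
D = 195 (D = 3 - (-3*4)*16 = 3 - (-12)*16 = 3 - 1*(-192) = 3 + 192 = 195)
I(X, N) = -104 + N (I(X, N) = (-46 + N) - 58 = -104 + N)
sqrt(I(D, -221) + c(C)) = sqrt((-104 - 221) - 18) = sqrt(-325 - 18) = sqrt(-343) = 7*I*sqrt(7)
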